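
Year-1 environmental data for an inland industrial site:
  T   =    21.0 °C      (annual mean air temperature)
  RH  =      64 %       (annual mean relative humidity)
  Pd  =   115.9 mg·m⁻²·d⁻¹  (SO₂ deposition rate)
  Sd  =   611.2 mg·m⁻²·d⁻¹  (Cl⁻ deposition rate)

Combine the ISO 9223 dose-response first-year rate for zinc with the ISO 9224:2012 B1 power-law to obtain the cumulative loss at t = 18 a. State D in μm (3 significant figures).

D(18) = 80.2 μm

zinc: T>10 °C ⇒ hinge -0.071·(21.0−10) = -0.7810
  Pd branch = 0.0129·Pd^0.44·e^(0.046·RH+f) = 0.9082 μm/a
  Cl⁻ term: 0.0175·611.2^0.57·exp(0.008·64+0.085·21.0) = 6.741
  r_corr = 0.9082 + 6.741 = 7.649 μm/a
Long-term exponent b (ISO 9224 Table 2, B1) = 0.813
  D(18) = 7.649 × 18^0.813 = 7.649 × 10.48 = 80.2 μm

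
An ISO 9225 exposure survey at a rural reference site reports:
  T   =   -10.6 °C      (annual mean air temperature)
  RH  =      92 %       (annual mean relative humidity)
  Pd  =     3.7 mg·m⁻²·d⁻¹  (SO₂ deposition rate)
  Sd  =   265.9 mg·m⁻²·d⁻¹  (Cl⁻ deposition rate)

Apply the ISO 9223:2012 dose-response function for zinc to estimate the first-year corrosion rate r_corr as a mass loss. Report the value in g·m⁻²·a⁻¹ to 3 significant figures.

zinc: T≤10 °C ⇒ hinge +0.038·(-10.6−10) = -0.7828
  sulphur-dioxide contribution → 0.722 μm/a
  chloride contribution → 0.3577 μm/a
  total first-year rate 1.08 μm/a
Convert to mass loss: 1.08 μm/a × 7.14 g/cm³ = 7.709 g·m⁻²·a⁻¹

r_corr = 7.71 g·m⁻²·a⁻¹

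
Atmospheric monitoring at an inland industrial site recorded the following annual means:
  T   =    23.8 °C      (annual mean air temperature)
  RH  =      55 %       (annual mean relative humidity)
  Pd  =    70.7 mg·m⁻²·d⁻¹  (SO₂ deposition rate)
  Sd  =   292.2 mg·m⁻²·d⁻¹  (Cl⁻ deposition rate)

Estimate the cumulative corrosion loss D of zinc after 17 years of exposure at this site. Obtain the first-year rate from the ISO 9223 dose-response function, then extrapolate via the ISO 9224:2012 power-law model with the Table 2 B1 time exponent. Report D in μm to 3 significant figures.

zinc: temperature factor f = -0.071·(13.8) = -0.9798
  Pd branch = 0.0129·Pd^0.44·e^(0.046·RH+f) = 0.3959 μm/a
  Sd branch = 0.0175·Sd^0.57·e^(0.008·RH+0.085·T) = 5.226 μm/a
  r_corr = 0.3959 + 5.226 = 5.622 μm/a
ISO 9224: D(t) = r_corr · t^b with b = 0.813 (zinc, B1)
  D(17) = 5.622 × 17^0.813 = 5.622 × 10.01 = 56.26 μm

D(17) = 56.3 μm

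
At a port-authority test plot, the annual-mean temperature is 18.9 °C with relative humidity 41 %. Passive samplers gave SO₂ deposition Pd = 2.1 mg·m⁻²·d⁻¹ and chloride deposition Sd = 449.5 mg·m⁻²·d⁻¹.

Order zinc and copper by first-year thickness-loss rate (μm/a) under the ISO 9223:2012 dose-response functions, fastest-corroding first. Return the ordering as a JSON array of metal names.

zinc: f(T) = -0.071·(T−10) [T>10 °C] = -0.6319
  Pd branch = 0.0129·Pd^0.44·e^(0.046·RH+f) = 0.06266 μm/a
  Cl⁻ term: 0.0175·449.5^0.57·exp(0.008·41+0.085·18.9) = 3.938
  r_corr = 0.06266 + 3.938 = 4 μm/a
copper: T>10 °C ⇒ hinge -0.080·(18.9−10) = -0.7120
  SO₂ term: 0.0053·2.1^0.26·exp(0.059·41-0.7120) = 0.03543
  Sd branch = 0.01025·Sd^0.27·e^(0.036·RH+0.049·T) = 0.5891 μm/a
  r_corr = 0.03543 + 0.5891 = 0.6245 μm/a
Ordering by μm/a: zinc (4) > copper (0.625)

["zinc", "copper"]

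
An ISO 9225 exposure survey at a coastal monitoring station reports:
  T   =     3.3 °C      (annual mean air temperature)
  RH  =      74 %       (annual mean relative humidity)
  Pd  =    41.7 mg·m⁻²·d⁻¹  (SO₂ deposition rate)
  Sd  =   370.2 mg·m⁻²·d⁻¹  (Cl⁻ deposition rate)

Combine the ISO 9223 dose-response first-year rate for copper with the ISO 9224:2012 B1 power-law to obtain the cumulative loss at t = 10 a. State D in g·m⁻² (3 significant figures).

copper: f(T) = +0.126·(T−10) [T≤10 °C] = -0.8442
  sulphur-dioxide contribution → 0.4732 μm/a
  chloride contribution → 0.8539 μm/a
  ⇒ r_corr(copper) = 1.327 μm/a
Long-term exponent b (ISO 9224 Table 2, B1) = 0.667
  D(10) = 1.327 × 10^0.667 = 1.327 × 4.645 = 6.164 μm
  Mass loss = 6.164 μm × 8.96 g/cm³ = 55.23 g·m⁻²

D(10) = 55.2 g·m⁻²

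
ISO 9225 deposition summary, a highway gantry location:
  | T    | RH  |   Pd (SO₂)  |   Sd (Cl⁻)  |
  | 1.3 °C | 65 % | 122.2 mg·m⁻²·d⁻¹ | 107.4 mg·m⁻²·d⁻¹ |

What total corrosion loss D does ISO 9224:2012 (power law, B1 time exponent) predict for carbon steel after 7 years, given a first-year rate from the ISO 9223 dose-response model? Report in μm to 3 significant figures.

D(7) = 105 μm

carbon steel: f(T) = +0.150·(T−10) [T≤10 °C] = -1.3050
  SO₂ term: 1.77·122.2^0.52·exp(0.02·65-1.3050) = 21.43
  Sd branch = 0.102·Sd^0.62·e^(0.033·RH+0.04·T) = 16.67 μm/a
  sum: 21.43 + 16.67 → r_corr = 38.1 μm/a
ISO 9224: D(t) = r_corr · t^b with b = 0.523 (carbon steel, B1)
  D(7) = 38.1 × 7^0.523 = 38.1 × 2.767 = 105.4 μm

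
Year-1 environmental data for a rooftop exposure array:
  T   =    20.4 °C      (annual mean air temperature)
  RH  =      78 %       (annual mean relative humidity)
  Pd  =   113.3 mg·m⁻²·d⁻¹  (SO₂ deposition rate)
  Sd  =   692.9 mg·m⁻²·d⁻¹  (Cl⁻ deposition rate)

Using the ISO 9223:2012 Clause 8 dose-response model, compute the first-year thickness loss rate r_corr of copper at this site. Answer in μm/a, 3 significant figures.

copper: T>10 °C ⇒ hinge -0.080·(20.4−10) = -0.8320
  sulphur-dioxide contribution → 0.7864 μm/a
  chloride contribution → 2.7 μm/a
  total first-year rate 3.486 μm/a

r_corr = 3.49 μm/a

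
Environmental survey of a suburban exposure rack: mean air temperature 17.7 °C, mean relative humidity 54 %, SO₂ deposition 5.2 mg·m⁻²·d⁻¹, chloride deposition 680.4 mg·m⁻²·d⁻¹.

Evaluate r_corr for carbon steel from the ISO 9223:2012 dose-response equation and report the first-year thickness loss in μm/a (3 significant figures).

carbon steel: temperature factor f = -0.054·(7.7) = -0.4158
  Pd branch = 1.77·Pd^0.52·e^(0.02·RH+f) = 8.105 μm/a
  Cl⁻ term: 0.102·680.4^0.62·exp(0.033·54+0.04·17.7) = 70.2
  sum: 8.105 + 70.2 → r_corr = 78.3 μm/a

r_corr = 78.3 μm/a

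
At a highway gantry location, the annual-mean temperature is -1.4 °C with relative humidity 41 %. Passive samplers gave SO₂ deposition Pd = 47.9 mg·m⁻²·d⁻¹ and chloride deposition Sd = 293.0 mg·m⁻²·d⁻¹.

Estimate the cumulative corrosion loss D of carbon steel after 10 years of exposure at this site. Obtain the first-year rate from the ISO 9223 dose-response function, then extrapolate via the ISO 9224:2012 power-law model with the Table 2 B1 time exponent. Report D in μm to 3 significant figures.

carbon steel: T≤10 °C ⇒ hinge +0.150·(-1.4−10) = -1.7100
  SO₂ term: 1.77·47.9^0.52·exp(0.02·41-1.7100) = 5.435
  Cl⁻ term: 0.102·293.0^0.62·exp(0.033·41+0.04·-1.4) = 12.63
  sum: 5.435 + 12.63 → r_corr = 18.06 μm/a
ISO 9224: D(t) = r_corr · t^b with b = 0.523 (carbon steel, B1)
  D(10) = 18.06 × 10^0.523 = 18.06 × 3.334 = 60.23 μm

D(10) = 60.2 μm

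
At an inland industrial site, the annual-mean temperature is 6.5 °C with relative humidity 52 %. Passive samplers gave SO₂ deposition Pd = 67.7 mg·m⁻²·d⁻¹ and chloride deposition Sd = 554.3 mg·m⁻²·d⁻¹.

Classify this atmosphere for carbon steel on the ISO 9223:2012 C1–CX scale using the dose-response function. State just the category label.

carbon steel: T≤10 °C ⇒ hinge +0.150·(6.5−10) = -0.5250
  Pd branch = 1.77·Pd^0.52·e^(0.02·RH+f) = 26.52 μm/a
  Cl⁻ term: 0.102·554.3^0.62·exp(0.033·52+0.04·6.5) = 36.97
  sum: 26.52 + 36.97 → r_corr = 63.49 μm/a
Category bounds: 50…80 μm/a bracket r_corr ⇒ C4

C4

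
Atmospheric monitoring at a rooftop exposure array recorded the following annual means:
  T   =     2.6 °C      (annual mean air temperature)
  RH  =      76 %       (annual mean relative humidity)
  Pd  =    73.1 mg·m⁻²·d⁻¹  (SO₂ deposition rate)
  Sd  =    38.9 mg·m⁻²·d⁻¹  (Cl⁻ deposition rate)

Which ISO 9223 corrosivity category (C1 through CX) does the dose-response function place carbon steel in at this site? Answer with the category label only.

carbon steel: f(T) = +0.150·(T−10) [T≤10 °C] = -1.1100
  sulphur-dioxide contribution → 24.85 μm/a
  chloride contribution → 13.45 μm/a
  total first-year rate 38.3 μm/a
38.3 μm/a falls in (25, 50] for carbon steel → category C3

C3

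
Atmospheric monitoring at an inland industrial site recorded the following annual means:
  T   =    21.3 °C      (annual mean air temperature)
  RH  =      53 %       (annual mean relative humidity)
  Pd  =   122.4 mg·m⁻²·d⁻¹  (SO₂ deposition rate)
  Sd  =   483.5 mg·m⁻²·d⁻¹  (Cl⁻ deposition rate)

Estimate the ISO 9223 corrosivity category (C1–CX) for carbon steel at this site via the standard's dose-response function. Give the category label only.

C5

carbon steel: T>10 °C ⇒ hinge -0.054·(21.3−10) = -0.6102
  Pd branch = 1.77·Pd^0.52·e^(0.02·RH+f) = 33.8 μm/a
  Sd branch = 0.102·Sd^0.62·e^(0.033·RH+0.04·T) = 63.46 μm/a
  sum: 33.8 + 63.46 → r_corr = 97.27 μm/a
97.3 μm/a falls in (80, 200] for carbon steel → category C5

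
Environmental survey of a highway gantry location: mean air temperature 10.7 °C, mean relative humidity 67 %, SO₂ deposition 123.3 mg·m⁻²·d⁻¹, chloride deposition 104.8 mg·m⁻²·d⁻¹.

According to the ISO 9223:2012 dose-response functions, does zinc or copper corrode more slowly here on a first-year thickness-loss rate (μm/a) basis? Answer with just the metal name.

zinc: f(T) = -0.071·(T−10) [T>10 °C] = -0.0497
  SO₂ term: 0.0129·123.3^0.44·exp(0.046·67-0.0497) = 2.226
  Sd branch = 0.0175·Sd^0.57·e^(0.008·RH+0.085·T) = 1.053 μm/a
  sum: 2.226 + 1.053 → r_corr = 3.279 μm/a
copper: temperature factor f = -0.080·(0.7) = -0.0560
  SO₂ term: 0.0053·123.3^0.26·exp(0.059·67-0.0560) = 0.9128
  Cl⁻ term: 0.01025·104.8^0.27·exp(0.036·67+0.049·10.7) = 0.6783
  r_corr = 0.9128 + 0.6783 = 1.591 μm/a
Ordering by μm/a: zinc (3.28) > copper (1.59)

copper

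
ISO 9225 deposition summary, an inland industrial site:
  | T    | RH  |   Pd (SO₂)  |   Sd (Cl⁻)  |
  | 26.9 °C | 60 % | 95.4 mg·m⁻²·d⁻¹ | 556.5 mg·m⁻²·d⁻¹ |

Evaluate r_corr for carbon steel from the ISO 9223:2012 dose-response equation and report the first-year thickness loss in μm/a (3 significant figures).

r_corr = 134 μm/a

carbon steel: temperature factor f = -0.054·(16.9) = -0.9126
  SO₂ term: 1.77·95.4^0.52·exp(0.02·60-0.9126) = 25.24
  Cl⁻ term: 0.102·556.5^0.62·exp(0.033·60+0.04·26.9) = 109.1
  sum: 25.24 + 109.1 → r_corr = 134.4 μm/a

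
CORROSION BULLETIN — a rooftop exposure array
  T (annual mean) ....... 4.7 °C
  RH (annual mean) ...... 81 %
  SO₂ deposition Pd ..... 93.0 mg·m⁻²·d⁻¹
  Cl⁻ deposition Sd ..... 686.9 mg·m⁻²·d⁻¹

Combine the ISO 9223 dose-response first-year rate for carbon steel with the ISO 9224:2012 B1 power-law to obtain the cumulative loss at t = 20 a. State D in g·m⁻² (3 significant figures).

carbon steel: T≤10 °C ⇒ hinge +0.150·(4.7−10) = -0.7950
  SO₂ term: 1.77·93.0^0.52·exp(0.02·81-0.7950) = 42.65
  Sd branch = 0.102·Sd^0.62·e^(0.033·RH+0.04·T) = 102.3 μm/a
  r_corr = 42.65 + 102.3 = 145 μm/a
ISO 9224: D(t) = r_corr · t^b with b = 0.523 (carbon steel, B1)
  D(20) = 145 × 20^0.523 = 145 × 4.791 = 694.6 μm
  Mass loss = 694.6 μm × 7.85 g/cm³ = 5452 g·m⁻²

D(20) = 5.45e+03 g·m⁻²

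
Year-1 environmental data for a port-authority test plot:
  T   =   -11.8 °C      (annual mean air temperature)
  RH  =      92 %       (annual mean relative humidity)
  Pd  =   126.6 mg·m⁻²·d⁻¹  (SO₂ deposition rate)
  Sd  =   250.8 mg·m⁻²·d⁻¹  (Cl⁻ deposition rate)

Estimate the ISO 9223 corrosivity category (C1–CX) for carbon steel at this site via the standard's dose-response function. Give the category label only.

C3

carbon steel: temperature factor f = +0.150·(-21.8) = -3.2700
  SO₂ term: 1.77·126.6^0.52·exp(0.02·92-3.2700) = 5.25
  Cl⁻ term: 0.102·250.8^0.62·exp(0.033·92+0.04·-11.8) = 40.71
  sum: 5.25 + 40.71 → r_corr = 45.96 μm/a
Category bounds: 25…50 μm/a bracket r_corr ⇒ C3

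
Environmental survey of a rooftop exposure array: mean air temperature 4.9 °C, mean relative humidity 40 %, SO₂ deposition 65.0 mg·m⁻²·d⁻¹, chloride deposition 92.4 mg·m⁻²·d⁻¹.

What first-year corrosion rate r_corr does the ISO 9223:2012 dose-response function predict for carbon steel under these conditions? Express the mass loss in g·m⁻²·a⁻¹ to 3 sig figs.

r_corr = 186 g·m⁻²·a⁻¹

carbon steel: T≤10 °C ⇒ hinge +0.150·(4.9−10) = -0.7650
  SO₂ term: 1.77·65.0^0.52·exp(0.02·40-0.7650) = 16.07
  Sd branch = 0.102·Sd^0.62·e^(0.033·RH+0.04·T) = 7.686 μm/a
  r_corr = 16.07 + 7.686 = 23.75 μm/a
Convert to mass loss: 23.75 μm/a × 7.85 g/cm³ = 186.4 g·m⁻²·a⁻¹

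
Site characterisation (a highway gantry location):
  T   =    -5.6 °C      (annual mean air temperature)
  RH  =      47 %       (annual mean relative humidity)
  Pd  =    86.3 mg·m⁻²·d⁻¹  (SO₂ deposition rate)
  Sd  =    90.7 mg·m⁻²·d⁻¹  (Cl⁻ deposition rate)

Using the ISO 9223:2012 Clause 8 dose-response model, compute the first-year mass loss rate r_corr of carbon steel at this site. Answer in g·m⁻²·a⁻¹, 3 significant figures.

r_corr = 84.2 g·m⁻²·a⁻¹

carbon steel: f(T) = +0.150·(T−10) [T≤10 °C] = -2.3400
  SO₂ term: 1.77·86.3^0.52·exp(0.02·47-2.3400) = 4.433
  Sd branch = 0.102·Sd^0.62·e^(0.033·RH+0.04·T) = 6.29 μm/a
  sum: 4.433 + 6.29 → r_corr = 10.72 μm/a
Convert to mass loss: 10.72 μm/a × 7.85 g/cm³ = 84.17 g·m⁻²·a⁻¹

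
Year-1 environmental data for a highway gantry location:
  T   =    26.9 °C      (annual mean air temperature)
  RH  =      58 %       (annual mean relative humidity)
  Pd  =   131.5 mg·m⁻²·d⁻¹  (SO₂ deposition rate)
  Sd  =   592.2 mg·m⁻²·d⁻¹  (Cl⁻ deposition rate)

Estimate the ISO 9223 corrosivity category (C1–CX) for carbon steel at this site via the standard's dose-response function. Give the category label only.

C5

carbon steel: T>10 °C ⇒ hinge -0.054·(26.9−10) = -0.9126
  sulphur-dioxide contribution → 28.66 μm/a
  chloride contribution → 106.2 μm/a
  ⇒ r_corr(carbon steel) = 134.8 μm/a
Category bounds: 80…200 μm/a bracket r_corr ⇒ C5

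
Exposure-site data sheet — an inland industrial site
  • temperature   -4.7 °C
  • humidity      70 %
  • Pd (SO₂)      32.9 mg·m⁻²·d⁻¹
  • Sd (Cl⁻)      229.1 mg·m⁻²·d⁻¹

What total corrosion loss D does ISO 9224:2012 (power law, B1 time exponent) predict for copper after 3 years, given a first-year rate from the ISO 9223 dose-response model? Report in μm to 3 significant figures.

D(3) = 1.18 μm

copper: T≤10 °C ⇒ hinge +0.126·(-4.7−10) = -1.8522
  SO₂ term: 0.0053·32.9^0.26·exp(0.059·70-1.8522) = 0.1282
  Cl⁻ term: 0.01025·229.1^0.27·exp(0.036·70+0.049·-4.7) = 0.4389
  sum: 0.1282 + 0.4389 → r_corr = 0.5671 μm/a
Long-term exponent b (ISO 9224 Table 2, B1) = 0.667
  D(3) = 0.5671 × 3^0.667 = 0.5671 × 2.081 = 1.18 μm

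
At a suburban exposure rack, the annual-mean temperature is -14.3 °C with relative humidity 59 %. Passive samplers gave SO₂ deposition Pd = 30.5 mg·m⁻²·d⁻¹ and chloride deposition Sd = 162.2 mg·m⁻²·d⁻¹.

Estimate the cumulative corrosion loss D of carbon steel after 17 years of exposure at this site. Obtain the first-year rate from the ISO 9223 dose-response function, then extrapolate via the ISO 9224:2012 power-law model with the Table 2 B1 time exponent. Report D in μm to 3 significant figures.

D(17) = 45.6 μm

carbon steel: T≤10 °C ⇒ hinge +0.150·(-14.3−10) = -3.6450
  sulphur-dioxide contribution → 0.8898 μm/a
  chloride contribution → 9.462 μm/a
  total first-year rate 10.35 μm/a
ISO 9224: D(t) = r_corr · t^b with b = 0.523 (carbon steel, B1)
  D(17) = 10.35 × 17^0.523 = 10.35 × 4.401 = 45.56 μm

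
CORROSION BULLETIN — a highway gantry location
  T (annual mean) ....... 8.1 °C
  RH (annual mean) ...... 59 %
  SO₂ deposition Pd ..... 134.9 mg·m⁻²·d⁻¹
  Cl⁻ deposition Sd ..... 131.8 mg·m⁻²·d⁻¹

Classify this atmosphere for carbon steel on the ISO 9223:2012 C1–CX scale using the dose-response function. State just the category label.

C4

carbon steel: T≤10 °C ⇒ hinge +0.150·(8.1−10) = -0.2850
  Pd branch = 1.77·Pd^0.52·e^(0.02·RH+f) = 55.5 μm/a
  Cl⁻ term: 0.102·131.8^0.62·exp(0.033·59+0.04·8.1) = 20.38
  sum: 55.5 + 20.38 → r_corr = 75.88 μm/a
Category bounds: 50…80 μm/a bracket r_corr ⇒ C4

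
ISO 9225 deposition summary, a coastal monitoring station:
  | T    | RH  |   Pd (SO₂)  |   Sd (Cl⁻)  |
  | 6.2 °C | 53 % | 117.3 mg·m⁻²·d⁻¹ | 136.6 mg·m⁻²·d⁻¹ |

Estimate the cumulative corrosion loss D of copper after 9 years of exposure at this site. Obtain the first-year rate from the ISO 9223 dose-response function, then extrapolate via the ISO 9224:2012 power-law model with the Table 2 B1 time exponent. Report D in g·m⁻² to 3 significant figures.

D(9) = 23.7 g·m⁻²

copper: temperature factor f = +0.126·(-3.8) = -0.4788
  SO₂ term: 0.0053·117.3^0.26·exp(0.059·53-0.4788) = 0.2585
  Sd branch = 0.01025·Sd^0.27·e^(0.036·RH+0.049·T) = 0.3531 μm/a
  sum: 0.2585 + 0.3531 → r_corr = 0.6115 μm/a
Long-term exponent b (ISO 9224 Table 2, B1) = 0.667
  D(9) = 0.6115 × 9^0.667 = 0.6115 × 4.33 = 2.648 μm
  Mass loss = 2.648 μm × 8.96 g/cm³ = 23.73 g·m⁻²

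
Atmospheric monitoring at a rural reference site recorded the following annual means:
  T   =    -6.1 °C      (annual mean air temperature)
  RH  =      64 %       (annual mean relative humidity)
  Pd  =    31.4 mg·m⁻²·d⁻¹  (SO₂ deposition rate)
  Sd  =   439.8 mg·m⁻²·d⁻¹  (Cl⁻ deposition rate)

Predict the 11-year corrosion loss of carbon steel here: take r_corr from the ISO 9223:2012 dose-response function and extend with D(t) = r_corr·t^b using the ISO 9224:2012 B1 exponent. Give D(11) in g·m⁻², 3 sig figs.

carbon steel: f(T) = +0.150·(T−10) [T≤10 °C] = -2.4150
  Pd branch = 1.77·Pd^0.52·e^(0.02·RH+f) = 3.415 μm/a
  Cl⁻ term: 0.102·439.8^0.62·exp(0.033·64+0.04·-6.1) = 28.75
  sum: 3.415 + 28.75 → r_corr = 32.17 μm/a
Power-law: D(11) = r_corr · 11^0.523
  D(11) = 32.17 × 11^0.523 = 32.17 × 3.505 = 112.7 μm
  Mass loss = 112.7 μm × 7.85 g/cm³ = 885 g·m⁻²

D(11) = 885 g·m⁻²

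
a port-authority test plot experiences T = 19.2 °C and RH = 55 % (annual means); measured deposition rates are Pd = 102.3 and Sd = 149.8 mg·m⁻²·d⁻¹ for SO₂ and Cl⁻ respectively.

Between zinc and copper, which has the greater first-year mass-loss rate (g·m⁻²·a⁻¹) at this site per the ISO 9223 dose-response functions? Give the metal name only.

zinc: T>10 °C ⇒ hinge -0.071·(19.2−10) = -0.6532
  sulphur-dioxide contribution → 0.6457 μm/a
  chloride contribution → 2.415 μm/a
  total first-year rate 3.061 μm/a
  mass loss = 3.061 μm/a × 7.14 g/cm³ = 21.85 g·m⁻²·a⁻¹
copper: temperature factor f = -0.080·(9.2) = -0.7360
  sulphur-dioxide contribution → 0.217 μm/a
  chloride contribution → 0.7355 μm/a
  total first-year rate 0.9525 μm/a
  mass loss = 0.9525 μm/a × 8.96 g/cm³ = 8.535 g·m⁻²·a⁻¹
Ordering by g·m⁻²·a⁻¹: zinc (21.9) > copper (8.53)

zinc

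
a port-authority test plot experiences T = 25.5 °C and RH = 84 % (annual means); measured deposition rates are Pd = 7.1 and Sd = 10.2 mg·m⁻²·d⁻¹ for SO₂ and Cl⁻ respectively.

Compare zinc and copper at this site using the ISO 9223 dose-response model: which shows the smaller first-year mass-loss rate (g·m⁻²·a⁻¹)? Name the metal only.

zinc

zinc: f(T) = -0.071·(T−10) [T>10 °C] = -1.1005
  sulphur-dioxide contribution → 0.4845 μm/a
  chloride contribution → 1.125 μm/a
  total first-year rate 1.609 μm/a
  mass loss = 1.609 μm/a × 7.14 g/cm³ = 11.49 g·m⁻²·a⁻¹
copper: f(T) = -0.080·(T−10) [T>10 °C] = -1.2400
  sulphur-dioxide contribution → 0.3626 μm/a
  chloride contribution → 1.377 μm/a
  ⇒ r_corr(copper) = 1.74 μm/a
  mass loss = 1.74 μm/a × 8.96 g/cm³ = 15.59 g·m⁻²·a⁻¹
Ordering by g·m⁻²·a⁻¹: copper (15.6) > zinc (11.5)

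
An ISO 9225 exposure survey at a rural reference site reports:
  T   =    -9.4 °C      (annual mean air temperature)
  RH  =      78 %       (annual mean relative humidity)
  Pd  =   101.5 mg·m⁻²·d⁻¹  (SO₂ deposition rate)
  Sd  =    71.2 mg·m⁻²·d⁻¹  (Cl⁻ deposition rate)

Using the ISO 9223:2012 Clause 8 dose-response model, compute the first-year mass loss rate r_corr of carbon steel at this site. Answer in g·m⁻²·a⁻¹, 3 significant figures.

r_corr = 141 g·m⁻²·a⁻¹

carbon steel: f(T) = +0.150·(T−10) [T≤10 °C] = -2.9100
  Pd branch = 1.77·Pd^0.52·e^(0.02·RH+f) = 5.07 μm/a
  Sd branch = 0.102·Sd^0.62·e^(0.033·RH+0.04·T) = 12.93 μm/a
  r_corr = 5.07 + 12.93 = 18 μm/a
Convert to mass loss: 18 μm/a × 7.85 g/cm³ = 141.3 g·m⁻²·a⁻¹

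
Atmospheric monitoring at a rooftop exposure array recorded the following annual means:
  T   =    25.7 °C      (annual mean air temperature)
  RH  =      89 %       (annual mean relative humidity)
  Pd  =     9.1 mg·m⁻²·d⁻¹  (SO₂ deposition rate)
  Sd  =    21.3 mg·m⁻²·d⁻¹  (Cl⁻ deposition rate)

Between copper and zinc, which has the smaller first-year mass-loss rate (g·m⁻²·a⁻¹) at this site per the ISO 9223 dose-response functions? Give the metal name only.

zinc

copper: f(T) = -0.080·(T−10) [T>10 °C] = -1.2560
  SO₂ term: 0.0053·9.1^0.26·exp(0.059·89-1.2560) = 0.5112
  Cl⁻ term: 0.01025·21.3^0.27·exp(0.036·89+0.049·25.7) = 2.031
  sum: 0.5112 + 2.031 → r_corr = 2.543 μm/a
  mass loss = 2.543 μm/a × 8.96 g/cm³ = 22.78 g·m⁻²·a⁻¹
zinc: f(T) = -0.071·(T−10) [T>10 °C] = -1.1147
  SO₂ term: 0.0129·9.1^0.44·exp(0.046·89-1.1147) = 0.6706
  Sd branch = 0.0175·Sd^0.57·e^(0.008·RH+0.085·T) = 1.812 μm/a
  sum: 0.6706 + 1.812 → r_corr = 2.483 μm/a
  mass loss = 2.483 μm/a × 7.14 g/cm³ = 17.73 g·m⁻²·a⁻¹
Ordering by g·m⁻²·a⁻¹: copper (22.8) > zinc (17.7)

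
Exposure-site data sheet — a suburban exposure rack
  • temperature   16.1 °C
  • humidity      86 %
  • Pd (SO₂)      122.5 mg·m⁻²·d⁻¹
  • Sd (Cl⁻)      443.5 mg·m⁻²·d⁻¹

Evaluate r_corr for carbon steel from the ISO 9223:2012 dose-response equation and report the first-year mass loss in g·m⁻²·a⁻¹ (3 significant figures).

carbon steel: T>10 °C ⇒ hinge -0.054·(16.1−10) = -0.3294
  sulphur-dioxide contribution → 86.64 μm/a
  chloride contribution → 145.2 μm/a
  total first-year rate 231.8 μm/a
Convert to mass loss: 231.8 μm/a × 7.85 g/cm³ = 1820 g·m⁻²·a⁻¹

r_corr = 1.82e+03 g·m⁻²·a⁻¹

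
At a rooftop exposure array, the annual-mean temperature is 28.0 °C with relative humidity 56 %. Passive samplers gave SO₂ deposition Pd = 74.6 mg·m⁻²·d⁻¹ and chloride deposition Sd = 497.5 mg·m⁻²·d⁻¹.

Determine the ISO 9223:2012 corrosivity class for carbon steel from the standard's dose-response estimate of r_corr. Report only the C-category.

carbon steel: temperature factor f = -0.054·(18.0) = -0.9720
  SO₂ term: 1.77·74.6^0.52·exp(0.02·56-0.9720) = 19.32
  Sd branch = 0.102·Sd^0.62·e^(0.033·RH+0.04·T) = 93.24 μm/a
  r_corr = 19.32 + 93.24 = 112.6 μm/a
113 μm/a falls in (80, 200] for carbon steel → category C5

C5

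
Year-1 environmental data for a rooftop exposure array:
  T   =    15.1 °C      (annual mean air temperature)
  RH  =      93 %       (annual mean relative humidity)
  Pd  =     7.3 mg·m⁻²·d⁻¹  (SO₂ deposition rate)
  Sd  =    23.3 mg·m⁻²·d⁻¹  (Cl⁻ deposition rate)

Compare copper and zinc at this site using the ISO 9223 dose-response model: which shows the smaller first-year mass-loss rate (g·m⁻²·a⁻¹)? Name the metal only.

zinc

copper: T>10 °C ⇒ hinge -0.080·(15.1−10) = -0.4080
  SO₂ term: 0.0053·7.3^0.26·exp(0.059·93-0.4080) = 1.427
  Sd branch = 0.01025·Sd^0.27·e^(0.036·RH+0.049·T) = 1.43 μm/a
  r_corr = 1.427 + 1.43 = 2.857 μm/a
  mass loss = 2.857 μm/a × 8.96 g/cm³ = 25.6 g·m⁻²·a⁻¹
zinc: T>10 °C ⇒ hinge -0.071·(15.1−10) = -0.3621
  Pd branch = 0.0129·Pd^0.44·e^(0.046·RH+f) = 1.553 μm/a
  Sd branch = 0.0175·Sd^0.57·e^(0.008·RH+0.085·T) = 0.7998 μm/a
  r_corr = 1.553 + 0.7998 = 2.353 μm/a
  mass loss = 2.353 μm/a × 7.14 g/cm³ = 16.8 g·m⁻²·a⁻¹
Ordering by g·m⁻²·a⁻¹: copper (25.6) > zinc (16.8)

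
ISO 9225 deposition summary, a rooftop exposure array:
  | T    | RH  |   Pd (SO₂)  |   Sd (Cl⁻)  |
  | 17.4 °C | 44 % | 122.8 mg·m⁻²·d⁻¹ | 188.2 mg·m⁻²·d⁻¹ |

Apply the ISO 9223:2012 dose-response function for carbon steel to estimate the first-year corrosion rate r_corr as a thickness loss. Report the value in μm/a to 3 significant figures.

r_corr = 57.4 μm/a

carbon steel: f(T) = -0.054·(T−10) [T>10 °C] = -0.3996
  sulphur-dioxide contribution → 34.91 μm/a
  chloride contribution → 22.48 μm/a
  ⇒ r_corr(carbon steel) = 57.39 μm/a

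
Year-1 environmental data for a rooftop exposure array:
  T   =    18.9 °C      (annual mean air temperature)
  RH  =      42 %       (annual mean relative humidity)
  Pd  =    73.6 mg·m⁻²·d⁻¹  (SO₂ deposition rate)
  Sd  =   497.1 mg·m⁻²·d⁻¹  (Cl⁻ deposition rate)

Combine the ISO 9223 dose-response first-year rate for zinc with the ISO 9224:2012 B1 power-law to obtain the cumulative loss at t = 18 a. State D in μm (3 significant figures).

zinc: temperature factor f = -0.071·(8.9) = -0.6319
  Pd branch = 0.0129·Pd^0.44·e^(0.046·RH+f) = 0.3138 μm/a
  Sd branch = 0.0175·Sd^0.57·e^(0.008·RH+0.085·T) = 4.204 μm/a
  r_corr = 0.3138 + 4.204 = 4.517 μm/a
Long-term exponent b (ISO 9224 Table 2, B1) = 0.813
  D(18) = 4.517 × 18^0.813 = 4.517 × 10.48 = 47.36 μm

D(18) = 47.4 μm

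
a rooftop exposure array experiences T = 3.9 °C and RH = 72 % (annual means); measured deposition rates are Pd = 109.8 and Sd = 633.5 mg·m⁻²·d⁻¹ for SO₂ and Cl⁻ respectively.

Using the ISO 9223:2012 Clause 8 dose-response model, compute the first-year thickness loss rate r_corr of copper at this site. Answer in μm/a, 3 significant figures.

copper: temperature factor f = +0.126·(-6.1) = -0.7686
  sulphur-dioxide contribution → 0.5833 μm/a
  chloride contribution → 0.946 μm/a
  total first-year rate 1.529 μm/a

r_corr = 1.53 μm/a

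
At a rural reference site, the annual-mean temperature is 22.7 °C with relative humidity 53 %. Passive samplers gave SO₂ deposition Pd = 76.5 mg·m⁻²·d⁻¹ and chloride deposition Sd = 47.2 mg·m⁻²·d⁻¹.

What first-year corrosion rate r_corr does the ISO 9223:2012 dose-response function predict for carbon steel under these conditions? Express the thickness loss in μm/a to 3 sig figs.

r_corr = 40.4 μm/a

carbon steel: temperature factor f = -0.054·(12.7) = -0.6858
  SO₂ term: 1.77·76.5^0.52·exp(0.02·53-0.6858) = 24.55
  Cl⁻ term: 0.102·47.2^0.62·exp(0.033·53+0.04·22.7) = 15.86
  sum: 24.55 + 15.86 → r_corr = 40.41 μm/a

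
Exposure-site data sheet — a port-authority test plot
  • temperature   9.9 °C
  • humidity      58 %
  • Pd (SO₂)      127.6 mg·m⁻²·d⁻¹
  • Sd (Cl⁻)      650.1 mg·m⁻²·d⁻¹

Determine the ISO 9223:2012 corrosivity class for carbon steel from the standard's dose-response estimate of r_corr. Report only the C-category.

carbon steel: T≤10 °C ⇒ hinge +0.150·(9.9−10) = -0.0150
  sulphur-dioxide contribution → 69.23 μm/a
  chloride contribution → 57 μm/a
  ⇒ r_corr(carbon steel) = 126.2 μm/a
ISO 9223 Table 2 (carbon steel): 80 < 126 ≤ 200 μm/a ⇒ C5

C5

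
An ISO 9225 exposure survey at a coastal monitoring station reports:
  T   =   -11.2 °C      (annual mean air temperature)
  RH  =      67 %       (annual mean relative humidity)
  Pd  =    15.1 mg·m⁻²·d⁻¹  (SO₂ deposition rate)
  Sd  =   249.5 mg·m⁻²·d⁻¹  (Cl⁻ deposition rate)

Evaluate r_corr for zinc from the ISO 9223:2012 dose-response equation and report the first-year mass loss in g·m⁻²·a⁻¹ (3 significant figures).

zinc: f(T) = +0.038·(T−10) [T≤10 °C] = -0.8056
  Pd branch = 0.0129·Pd^0.44·e^(0.046·RH+f) = 0.4149 μm/a
  Cl⁻ term: 0.0175·249.5^0.57·exp(0.008·67+0.085·-11.2) = 0.2684
  sum: 0.4149 + 0.2684 → r_corr = 0.6833 μm/a
Convert to mass loss: 0.6833 μm/a × 7.14 g/cm³ = 4.879 g·m⁻²·a⁻¹

r_corr = 4.88 g·m⁻²·a⁻¹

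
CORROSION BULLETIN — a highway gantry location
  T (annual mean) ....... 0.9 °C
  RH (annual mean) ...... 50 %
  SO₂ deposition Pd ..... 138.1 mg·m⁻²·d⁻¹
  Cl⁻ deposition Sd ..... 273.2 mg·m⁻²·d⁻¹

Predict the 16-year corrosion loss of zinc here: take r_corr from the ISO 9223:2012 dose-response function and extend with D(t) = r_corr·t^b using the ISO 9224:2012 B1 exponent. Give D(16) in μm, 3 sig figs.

zinc: f(T) = +0.038·(T−10) [T≤10 °C] = -0.3458
  Pd branch = 0.0129·Pd^0.44·e^(0.046·RH+f) = 0.7961 μm/a
  Cl⁻ term: 0.0175·273.2^0.57·exp(0.008·50+0.085·0.9) = 0.6899
  r_corr = 0.7961 + 0.6899 = 1.486 μm/a
Long-term exponent b (ISO 9224 Table 2, B1) = 0.813
  D(16) = 1.486 × 16^0.813 = 1.486 × 9.527 = 14.16 μm

D(16) = 14.2 μm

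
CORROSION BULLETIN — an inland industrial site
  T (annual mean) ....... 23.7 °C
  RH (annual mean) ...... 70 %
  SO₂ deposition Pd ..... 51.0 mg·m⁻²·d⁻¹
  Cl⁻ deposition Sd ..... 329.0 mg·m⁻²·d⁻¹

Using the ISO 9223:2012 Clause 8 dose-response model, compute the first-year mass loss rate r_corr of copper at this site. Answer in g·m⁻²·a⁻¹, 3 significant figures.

r_corr = 20.2 g·m⁻²·a⁻¹

copper: f(T) = -0.080·(T−10) [T>10 °C] = -1.0960
  sulphur-dioxide contribution → 0.3061 μm/a
  chloride contribution → 1.946 μm/a
  ⇒ r_corr(copper) = 2.252 μm/a
Convert to mass loss: 2.252 μm/a × 8.96 g/cm³ = 20.18 g·m⁻²·a⁻¹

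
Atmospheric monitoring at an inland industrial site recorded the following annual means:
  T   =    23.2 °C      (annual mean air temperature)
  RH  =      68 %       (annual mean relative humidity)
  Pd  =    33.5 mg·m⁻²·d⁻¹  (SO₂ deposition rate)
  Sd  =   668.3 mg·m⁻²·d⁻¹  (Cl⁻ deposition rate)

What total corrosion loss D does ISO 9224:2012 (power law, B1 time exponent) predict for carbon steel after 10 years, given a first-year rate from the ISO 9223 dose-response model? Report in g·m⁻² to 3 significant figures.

D(10) = 4.14e+03 g·m⁻²

carbon steel: f(T) = -0.054·(T−10) [T>10 °C] = -0.7128
  SO₂ term: 1.77·33.5^0.52·exp(0.02·68-0.7128) = 20.99
  Sd branch = 0.102·Sd^0.62·e^(0.033·RH+0.04·T) = 137.3 μm/a
  sum: 20.99 + 137.3 → r_corr = 158.3 μm/a
ISO 9224: D(t) = r_corr · t^b with b = 0.523 (carbon steel, B1)
  D(10) = 158.3 × 10^0.523 = 158.3 × 3.334 = 527.8 μm
  Mass loss = 527.8 μm × 7.85 g/cm³ = 4143 g·m⁻²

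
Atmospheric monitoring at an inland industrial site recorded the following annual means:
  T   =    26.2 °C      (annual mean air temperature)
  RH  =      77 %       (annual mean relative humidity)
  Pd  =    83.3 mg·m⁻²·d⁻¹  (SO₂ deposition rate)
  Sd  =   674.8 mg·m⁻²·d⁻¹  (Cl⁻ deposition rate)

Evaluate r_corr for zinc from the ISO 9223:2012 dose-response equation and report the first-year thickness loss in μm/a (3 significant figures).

r_corr = 13.3 μm/a

zinc: temperature factor f = -0.071·(16.2) = -1.1502
  sulphur-dioxide contribution → 0.9872 μm/a
  chloride contribution → 12.31 μm/a
  total first-year rate 13.3 μm/a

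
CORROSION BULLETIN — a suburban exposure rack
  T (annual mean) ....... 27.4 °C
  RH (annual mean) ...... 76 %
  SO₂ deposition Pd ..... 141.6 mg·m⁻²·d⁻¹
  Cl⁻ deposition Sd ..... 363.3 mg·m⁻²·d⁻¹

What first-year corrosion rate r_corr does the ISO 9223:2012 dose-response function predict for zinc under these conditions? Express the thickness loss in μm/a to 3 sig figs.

r_corr = 10.6 μm/a

zinc: f(T) = -0.071·(T−10) [T>10 °C] = -1.2354
  SO₂ term: 0.0129·141.6^0.44·exp(0.046·76-1.2354) = 1.094
  Sd branch = 0.0175·Sd^0.57·e^(0.008·RH+0.085·T) = 9.504 μm/a
  r_corr = 1.094 + 9.504 = 10.6 μm/a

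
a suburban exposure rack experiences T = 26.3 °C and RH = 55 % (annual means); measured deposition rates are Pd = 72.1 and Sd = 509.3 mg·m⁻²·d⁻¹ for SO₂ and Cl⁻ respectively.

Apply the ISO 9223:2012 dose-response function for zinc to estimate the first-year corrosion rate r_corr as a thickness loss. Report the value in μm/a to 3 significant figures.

zinc: T>10 °C ⇒ hinge -0.071·(26.3−10) = -1.1573
  Pd branch = 0.0129·Pd^0.44·e^(0.046·RH+f) = 0.3344 μm/a
  Sd branch = 0.0175·Sd^0.57·e^(0.008·RH+0.085·T) = 8.871 μm/a
  sum: 0.3344 + 8.871 → r_corr = 9.205 μm/a

r_corr = 9.21 μm/a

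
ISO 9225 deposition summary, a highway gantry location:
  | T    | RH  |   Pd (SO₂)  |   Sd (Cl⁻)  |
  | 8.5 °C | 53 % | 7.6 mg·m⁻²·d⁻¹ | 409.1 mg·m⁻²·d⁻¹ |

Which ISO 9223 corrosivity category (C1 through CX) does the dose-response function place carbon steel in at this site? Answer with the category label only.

carbon steel: f(T) = +0.150·(T−10) [T≤10 °C] = -0.2250
  sulphur-dioxide contribution → 11.71 μm/a
  chloride contribution → 34.29 μm/a
  ⇒ r_corr(carbon steel) = 46 μm/a
ISO 9223 Table 2 (carbon steel): 25 < 46 ≤ 50 μm/a ⇒ C3

C3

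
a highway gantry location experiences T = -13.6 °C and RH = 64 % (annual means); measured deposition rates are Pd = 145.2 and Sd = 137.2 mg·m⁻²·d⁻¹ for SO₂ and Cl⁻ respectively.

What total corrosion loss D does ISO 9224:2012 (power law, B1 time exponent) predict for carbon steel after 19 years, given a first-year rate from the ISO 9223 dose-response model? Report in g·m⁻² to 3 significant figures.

carbon steel: f(T) = +0.150·(T−10) [T≤10 °C] = -3.5400
  sulphur-dioxide contribution → 2.459 μm/a
  chloride contribution → 10.35 μm/a
  total first-year rate 12.8 μm/a
Long-term exponent b (ISO 9224 Table 2, B1) = 0.523
  D(19) = 12.8 × 19^0.523 = 12.8 × 4.664 = 59.72 μm
  Mass loss = 59.72 μm × 7.85 g/cm³ = 468.8 g·m⁻²

D(19) = 469 g·m⁻²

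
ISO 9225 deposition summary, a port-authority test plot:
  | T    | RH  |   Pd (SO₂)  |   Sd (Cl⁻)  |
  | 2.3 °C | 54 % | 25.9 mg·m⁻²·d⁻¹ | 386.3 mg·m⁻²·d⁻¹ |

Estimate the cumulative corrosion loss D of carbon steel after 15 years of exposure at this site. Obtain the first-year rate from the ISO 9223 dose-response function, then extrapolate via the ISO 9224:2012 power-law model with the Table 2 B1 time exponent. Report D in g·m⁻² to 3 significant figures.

carbon steel: T≤10 °C ⇒ hinge +0.150·(2.3−10) = -1.1550
  SO₂ term: 1.77·25.9^0.52·exp(0.02·54-1.1550) = 8.919
  Sd branch = 0.102·Sd^0.62·e^(0.033·RH+0.04·T) = 26.69 μm/a
  sum: 8.919 + 26.69 → r_corr = 35.61 μm/a
ISO 9224: D(t) = r_corr · t^b with b = 0.523 (carbon steel, B1)
  D(15) = 35.61 × 15^0.523 = 35.61 × 4.122 = 146.8 μm
  Mass loss = 146.8 μm × 7.85 g/cm³ = 1152 g·m⁻²

D(15) = 1.15e+03 g·m⁻²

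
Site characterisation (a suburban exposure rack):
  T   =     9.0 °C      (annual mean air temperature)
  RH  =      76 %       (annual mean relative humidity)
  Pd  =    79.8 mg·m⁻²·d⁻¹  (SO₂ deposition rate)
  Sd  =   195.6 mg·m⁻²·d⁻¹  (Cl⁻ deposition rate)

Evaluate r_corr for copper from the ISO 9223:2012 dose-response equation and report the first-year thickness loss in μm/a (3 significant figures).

copper: temperature factor f = +0.126·(-1.0) = -0.1260
  SO₂ term: 0.0053·79.8^0.26·exp(0.059·76-0.1260) = 1.293
  Cl⁻ term: 0.01025·195.6^0.27·exp(0.036·76+0.049·9.0) = 1.021
  sum: 1.293 + 1.021 → r_corr = 2.314 μm/a

r_corr = 2.31 μm/a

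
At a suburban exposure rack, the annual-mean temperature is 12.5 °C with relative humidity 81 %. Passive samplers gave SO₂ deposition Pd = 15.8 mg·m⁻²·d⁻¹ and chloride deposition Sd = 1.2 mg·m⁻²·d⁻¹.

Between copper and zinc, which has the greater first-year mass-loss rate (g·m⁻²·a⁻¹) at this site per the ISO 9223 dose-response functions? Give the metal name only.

copper

copper: temperature factor f = -0.080·(2.5) = -0.2000
  SO₂ term: 0.0053·15.8^0.26·exp(0.059·81-0.2000) = 1.058
  Cl⁻ term: 0.01025·1.2^0.27·exp(0.036·81+0.049·12.5) = 0.3669
  r_corr = 1.058 + 0.3669 = 1.425 μm/a
  mass loss = 1.425 μm/a × 8.96 g/cm³ = 12.77 g·m⁻²·a⁻¹
zinc: T>10 °C ⇒ hinge -0.071·(12.5−10) = -0.1775
  Pd branch = 0.0129·Pd^0.44·e^(0.046·RH+f) = 1.51 μm/a
  Sd branch = 0.0175·Sd^0.57·e^(0.008·RH+0.085·T) = 0.1074 μm/a
  r_corr = 1.51 + 0.1074 = 1.618 μm/a
  mass loss = 1.618 μm/a × 7.14 g/cm³ = 11.55 g·m⁻²·a⁻¹
Ordering by g·m⁻²·a⁻¹: copper (12.8) > zinc (11.6)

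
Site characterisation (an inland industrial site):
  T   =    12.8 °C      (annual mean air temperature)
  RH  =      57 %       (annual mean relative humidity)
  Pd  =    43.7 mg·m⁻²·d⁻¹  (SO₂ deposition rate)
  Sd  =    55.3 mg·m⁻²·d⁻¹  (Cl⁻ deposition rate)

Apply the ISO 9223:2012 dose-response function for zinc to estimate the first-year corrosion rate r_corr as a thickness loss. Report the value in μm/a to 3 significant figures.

r_corr = 1.57 μm/a

zinc: T>10 °C ⇒ hinge -0.071·(12.8−10) = -0.1988
  SO₂ term: 0.0129·43.7^0.44·exp(0.046·57-0.1988) = 0.767
  Cl⁻ term: 0.0175·55.3^0.57·exp(0.008·57+0.085·12.8) = 0.8071
  sum: 0.767 + 0.8071 → r_corr = 1.574 μm/a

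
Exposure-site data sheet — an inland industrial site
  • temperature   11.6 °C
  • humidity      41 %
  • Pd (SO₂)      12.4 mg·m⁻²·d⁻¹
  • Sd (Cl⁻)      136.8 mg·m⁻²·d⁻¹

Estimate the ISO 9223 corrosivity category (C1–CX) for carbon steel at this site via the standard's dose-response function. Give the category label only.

C3

carbon steel: T>10 °C ⇒ hinge -0.054·(11.6−10) = -0.0864
  Pd branch = 1.77·Pd^0.52·e^(0.02·RH+f) = 13.65 μm/a
  Cl⁻ term: 0.102·136.8^0.62·exp(0.033·41+0.04·11.6) = 13.25
  sum: 13.65 + 13.25 → r_corr = 26.9 μm/a
Category bounds: 25…50 μm/a bracket r_corr ⇒ C3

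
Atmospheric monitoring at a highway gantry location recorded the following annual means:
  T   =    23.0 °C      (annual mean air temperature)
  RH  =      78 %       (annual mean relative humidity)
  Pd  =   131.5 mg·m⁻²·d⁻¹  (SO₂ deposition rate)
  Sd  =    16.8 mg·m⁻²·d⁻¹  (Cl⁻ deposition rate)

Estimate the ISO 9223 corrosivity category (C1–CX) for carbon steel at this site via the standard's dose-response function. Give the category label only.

C4

carbon steel: f(T) = -0.054·(T−10) [T>10 °C] = -0.7020
  SO₂ term: 1.77·131.5^0.52·exp(0.02·78-0.7020) = 52.78
  Sd branch = 0.102·Sd^0.62·e^(0.033·RH+0.04·T) = 19.31 μm/a
  r_corr = 52.78 + 19.31 = 72.08 μm/a
ISO 9223 Table 2 (carbon steel): 50 < 72.1 ≤ 80 μm/a ⇒ C4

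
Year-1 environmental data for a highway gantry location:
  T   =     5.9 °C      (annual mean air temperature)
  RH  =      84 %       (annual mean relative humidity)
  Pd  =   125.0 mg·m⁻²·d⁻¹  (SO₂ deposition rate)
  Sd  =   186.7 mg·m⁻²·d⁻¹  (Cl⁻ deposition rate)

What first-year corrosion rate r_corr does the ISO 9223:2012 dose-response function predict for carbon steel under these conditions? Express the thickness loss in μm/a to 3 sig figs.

r_corr = 116 μm/a

carbon steel: temperature factor f = +0.150·(-4.1) = -0.6150
  Pd branch = 1.77·Pd^0.52·e^(0.02·RH+f) = 63.23 μm/a
  Sd branch = 0.102·Sd^0.62·e^(0.033·RH+0.04·T) = 52.85 μm/a
  r_corr = 63.23 + 52.85 = 116.1 μm/a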